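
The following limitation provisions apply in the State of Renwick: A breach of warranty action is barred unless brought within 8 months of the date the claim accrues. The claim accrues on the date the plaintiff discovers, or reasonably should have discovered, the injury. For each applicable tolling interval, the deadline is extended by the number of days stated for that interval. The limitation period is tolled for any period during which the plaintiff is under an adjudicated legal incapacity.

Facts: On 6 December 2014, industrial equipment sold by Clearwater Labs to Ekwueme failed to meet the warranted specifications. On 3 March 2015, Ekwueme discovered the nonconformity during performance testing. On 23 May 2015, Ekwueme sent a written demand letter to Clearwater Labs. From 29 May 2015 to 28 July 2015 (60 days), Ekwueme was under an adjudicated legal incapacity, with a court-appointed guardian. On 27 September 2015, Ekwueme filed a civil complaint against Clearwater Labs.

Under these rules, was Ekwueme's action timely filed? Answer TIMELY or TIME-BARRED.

The claim did not accrue until Ekwueme discovered the injury on 3 March 2015; the 6 December 2014 act date does not start the clock under the stated rule.
The untolled deadline — 8 months after 3 March 2015 — is 3 November 2015.
The plaintiff's legal incapacity from 29 May 2015 to 28 July 2015 tolled the period for 60 days, extending the deadline to 2 January 2016.
Nothing else in the chronology tolls or restarts the period.
The 27 September 2015 filing precedes the 2 January 2016 deadline; the claim is timely.

TIMELY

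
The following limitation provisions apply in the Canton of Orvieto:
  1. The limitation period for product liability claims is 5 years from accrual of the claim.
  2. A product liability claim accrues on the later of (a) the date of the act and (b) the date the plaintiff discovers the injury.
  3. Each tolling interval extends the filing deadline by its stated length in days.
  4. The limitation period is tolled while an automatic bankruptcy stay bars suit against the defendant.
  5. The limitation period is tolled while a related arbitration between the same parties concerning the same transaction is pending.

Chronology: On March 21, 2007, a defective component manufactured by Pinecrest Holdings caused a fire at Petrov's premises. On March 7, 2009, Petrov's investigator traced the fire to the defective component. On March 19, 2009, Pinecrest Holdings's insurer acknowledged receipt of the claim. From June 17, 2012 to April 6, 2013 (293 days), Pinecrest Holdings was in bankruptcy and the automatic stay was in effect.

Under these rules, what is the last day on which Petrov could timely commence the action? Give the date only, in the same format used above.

The claim accrued on March 7, 2009 — the later of the March 21, 2007 act and the March 7, 2009 discovery.
The untolled deadline — 5 years after March 7, 2009 — is March 7, 2014.
Because the automatic bankruptcy stay ran from June 17, 2012 to April 6, 2013, the deadline is extended by 293 days to December 25, 2014.
None of the other events listed affects the running of the period under the stated rules.

December 25, 2014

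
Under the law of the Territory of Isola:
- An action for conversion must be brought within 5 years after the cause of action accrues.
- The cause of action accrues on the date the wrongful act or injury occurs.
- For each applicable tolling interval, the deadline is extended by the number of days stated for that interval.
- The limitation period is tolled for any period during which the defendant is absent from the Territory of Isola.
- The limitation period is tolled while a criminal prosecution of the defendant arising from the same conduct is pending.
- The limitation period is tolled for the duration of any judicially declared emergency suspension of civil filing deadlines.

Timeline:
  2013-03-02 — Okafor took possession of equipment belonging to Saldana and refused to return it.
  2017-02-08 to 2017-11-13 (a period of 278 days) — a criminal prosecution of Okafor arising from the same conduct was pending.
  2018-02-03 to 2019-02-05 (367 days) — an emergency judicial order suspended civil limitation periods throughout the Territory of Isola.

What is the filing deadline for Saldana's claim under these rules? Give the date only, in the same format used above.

The claim accrued on 2013-03-02, when the wrongful act occurred.
Adding the 5 years base period to 2013-03-02 gives a deadline of 2018-03-02, before any tolling.
Because the pending criminal prosecution ran from 2017-02-08 to 2017-11-13, the deadline is extended by 278 days to 2018-12-05.
The emergency suspension of filing deadlines from 2018-02-03 to 2019-02-05 tolled the period for 367 days, extending the deadline to 2019-12-07.

2019-12-07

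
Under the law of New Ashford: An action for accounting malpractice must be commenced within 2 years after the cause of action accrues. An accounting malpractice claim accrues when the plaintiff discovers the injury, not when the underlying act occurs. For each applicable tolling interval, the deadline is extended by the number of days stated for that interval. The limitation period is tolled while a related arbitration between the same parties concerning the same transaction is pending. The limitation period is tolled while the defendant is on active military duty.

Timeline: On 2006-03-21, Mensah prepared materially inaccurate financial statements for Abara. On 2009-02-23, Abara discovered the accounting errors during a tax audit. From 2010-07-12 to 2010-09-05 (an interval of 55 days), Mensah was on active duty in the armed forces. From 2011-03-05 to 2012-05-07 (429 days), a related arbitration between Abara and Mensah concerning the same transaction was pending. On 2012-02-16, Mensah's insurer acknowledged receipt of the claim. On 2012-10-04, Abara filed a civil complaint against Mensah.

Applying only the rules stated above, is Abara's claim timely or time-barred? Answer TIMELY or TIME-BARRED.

TIME-BARRED

Accrual is tied to discovery, so the period began on 2009-02-23 rather than on 2006-03-21 when the act occurred.
2 years from 2009-02-23 is 2011-02-23.
The defendant's active military service from 2010-07-12 to 2010-09-05 tolled the period for 55 days, extending the deadline to 2011-04-19.
The pending related arbitration from 2011-03-05 to 2012-05-07 tolled the period for 429 days, extending the deadline to 2012-06-21.
Nothing else in the chronology tolls or restarts the period.
The 2012-10-04 filing falls after the 2012-06-21 deadline; the claim is time-barred.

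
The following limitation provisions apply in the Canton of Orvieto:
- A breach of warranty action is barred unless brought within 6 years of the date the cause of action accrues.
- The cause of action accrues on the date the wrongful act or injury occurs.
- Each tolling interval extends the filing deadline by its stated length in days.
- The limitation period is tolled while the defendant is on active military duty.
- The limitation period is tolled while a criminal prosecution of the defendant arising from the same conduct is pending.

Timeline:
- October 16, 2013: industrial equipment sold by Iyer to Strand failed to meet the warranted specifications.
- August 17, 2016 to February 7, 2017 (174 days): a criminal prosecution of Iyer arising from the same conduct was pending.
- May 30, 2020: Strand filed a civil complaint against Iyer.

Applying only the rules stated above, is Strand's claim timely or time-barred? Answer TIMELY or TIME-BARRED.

TIME-BARRED

The limitation period began to run on October 16, 2013.
6 years from October 16, 2013 is October 16, 2019.
The pending criminal prosecution from August 17, 2016 to February 7, 2017 tolled the period for 174 days, extending the deadline to April 7, 2020.
Filing on May 30, 2020 missed the April 7, 2020 deadline — the action is time-barred.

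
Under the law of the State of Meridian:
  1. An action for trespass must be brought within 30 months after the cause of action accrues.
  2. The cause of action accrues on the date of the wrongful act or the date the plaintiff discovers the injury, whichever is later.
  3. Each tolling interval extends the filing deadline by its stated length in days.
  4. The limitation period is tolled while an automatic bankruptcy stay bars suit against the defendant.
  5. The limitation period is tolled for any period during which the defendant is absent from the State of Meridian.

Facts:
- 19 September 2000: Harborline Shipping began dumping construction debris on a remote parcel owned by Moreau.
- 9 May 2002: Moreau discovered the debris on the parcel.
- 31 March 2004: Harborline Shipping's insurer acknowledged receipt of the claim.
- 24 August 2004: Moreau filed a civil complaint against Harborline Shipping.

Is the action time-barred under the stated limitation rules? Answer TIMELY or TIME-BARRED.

TIMELY

The claim accrued on 9 May 2002 — the later of the 19 September 2000 act and the 9 May 2002 discovery.
The untolled deadline — 30 months after 9 May 2002 — is 9 November 2004.
The other events in the timeline have no effect on the limitation period under the stated rules.
Filing on 24 August 2004 beat the 9 November 2004 deadline — the action is timely.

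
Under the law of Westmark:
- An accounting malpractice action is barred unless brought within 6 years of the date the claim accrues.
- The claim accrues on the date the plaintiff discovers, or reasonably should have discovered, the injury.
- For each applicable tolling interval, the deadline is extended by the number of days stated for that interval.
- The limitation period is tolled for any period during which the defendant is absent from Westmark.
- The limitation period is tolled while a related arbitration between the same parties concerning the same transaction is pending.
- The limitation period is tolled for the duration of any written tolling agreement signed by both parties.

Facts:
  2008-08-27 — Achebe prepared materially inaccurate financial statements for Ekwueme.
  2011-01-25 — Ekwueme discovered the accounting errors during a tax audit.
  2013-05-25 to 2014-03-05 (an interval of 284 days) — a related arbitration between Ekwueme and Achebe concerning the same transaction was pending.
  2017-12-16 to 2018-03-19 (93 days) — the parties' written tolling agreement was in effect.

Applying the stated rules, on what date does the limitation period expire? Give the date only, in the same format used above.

Under the discovery rule, the claim accrued on 2011-01-25, when Ekwueme discovered the injury — not on the 2008-08-27 date of the underlying act.
Adding the 6 years base period to 2011-01-25 gives a deadline of 2017-01-25, before any tolling.
The pending related arbitration from 2013-05-25 to 2014-03-05 tolled the period for 284 days, extending the deadline to 2017-11-05.
The written tolling agreement starting 2017-12-16 came too late — the period had run on 2017-11-05 — and so does not extend the deadline.

2017-11-05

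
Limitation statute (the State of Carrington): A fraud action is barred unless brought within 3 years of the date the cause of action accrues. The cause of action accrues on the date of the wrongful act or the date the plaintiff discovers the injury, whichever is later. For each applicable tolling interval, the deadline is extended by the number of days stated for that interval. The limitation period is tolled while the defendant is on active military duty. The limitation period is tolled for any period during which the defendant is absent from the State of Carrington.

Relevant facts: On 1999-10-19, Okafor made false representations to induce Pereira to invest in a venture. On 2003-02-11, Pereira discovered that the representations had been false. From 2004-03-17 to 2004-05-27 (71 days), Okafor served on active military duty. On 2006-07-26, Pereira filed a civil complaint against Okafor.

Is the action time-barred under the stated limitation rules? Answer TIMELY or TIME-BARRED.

Taking the later of the act (1999-10-19) and discovery (2003-02-11), the claim accrued on 2003-02-11.
3 years from 2003-02-11 is 2006-02-11.
Because the defendant's active military service ran from 2004-03-17 to 2004-05-27, the deadline is extended by 71 days to 2006-04-23.
Pereira filed on 2006-07-26, after the 2006-04-23 deadline, so the action is time-barred.

TIME-BARRED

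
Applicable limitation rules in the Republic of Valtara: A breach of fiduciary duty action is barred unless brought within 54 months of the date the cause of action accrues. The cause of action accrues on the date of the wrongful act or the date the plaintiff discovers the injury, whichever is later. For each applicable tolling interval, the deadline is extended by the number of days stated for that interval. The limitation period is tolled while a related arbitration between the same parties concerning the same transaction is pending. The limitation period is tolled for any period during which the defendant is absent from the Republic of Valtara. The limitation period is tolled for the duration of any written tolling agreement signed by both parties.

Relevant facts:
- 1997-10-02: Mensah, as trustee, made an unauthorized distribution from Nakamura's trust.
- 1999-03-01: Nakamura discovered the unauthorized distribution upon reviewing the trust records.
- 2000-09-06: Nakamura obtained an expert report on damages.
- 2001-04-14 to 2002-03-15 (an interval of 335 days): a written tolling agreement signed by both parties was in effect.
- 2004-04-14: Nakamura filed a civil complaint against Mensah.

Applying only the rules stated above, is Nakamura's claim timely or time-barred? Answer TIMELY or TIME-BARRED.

Because discovery on 1999-03-01 post-dates the 1997-10-02 act, accrual under the later-of rule falls on 1999-03-01.
54 months from 1999-03-01 is 2003-09-01.
The written tolling agreement from 2001-04-14 to 2002-03-15 tolled the period for 335 days, extending the deadline to 2004-08-01.
Nothing else in the chronology tolls or restarts the period.
The 2004-04-14 filing precedes the 2004-08-01 deadline; the claim is timely.

TIMELY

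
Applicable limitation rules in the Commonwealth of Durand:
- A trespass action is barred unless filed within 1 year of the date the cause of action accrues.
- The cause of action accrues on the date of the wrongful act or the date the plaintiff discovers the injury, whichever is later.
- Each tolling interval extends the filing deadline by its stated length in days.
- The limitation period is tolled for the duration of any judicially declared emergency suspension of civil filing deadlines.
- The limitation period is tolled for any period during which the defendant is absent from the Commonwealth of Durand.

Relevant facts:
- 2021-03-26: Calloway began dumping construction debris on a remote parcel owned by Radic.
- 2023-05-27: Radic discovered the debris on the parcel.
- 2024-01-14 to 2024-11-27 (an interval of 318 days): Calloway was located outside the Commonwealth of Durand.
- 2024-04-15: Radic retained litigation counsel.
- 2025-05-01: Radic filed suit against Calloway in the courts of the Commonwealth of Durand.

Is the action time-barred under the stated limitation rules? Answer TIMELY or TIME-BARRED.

Because discovery on 2023-05-27 post-dates the 2021-03-26 act, accrual under the later-of rule falls on 2023-05-27.
Adding the 1 year base period to 2023-05-27 gives a deadline of 2024-05-27, before any tolling.
Because the defendant's absence from the jurisdiction ran from 2024-01-14 to 2024-11-27, the deadline is extended by 318 days to 2025-04-10.
Nothing else in the chronology tolls or restarts the period.
Filing on 2025-05-01 missed the 2025-04-10 deadline — the action is time-barred.

TIME-BARRED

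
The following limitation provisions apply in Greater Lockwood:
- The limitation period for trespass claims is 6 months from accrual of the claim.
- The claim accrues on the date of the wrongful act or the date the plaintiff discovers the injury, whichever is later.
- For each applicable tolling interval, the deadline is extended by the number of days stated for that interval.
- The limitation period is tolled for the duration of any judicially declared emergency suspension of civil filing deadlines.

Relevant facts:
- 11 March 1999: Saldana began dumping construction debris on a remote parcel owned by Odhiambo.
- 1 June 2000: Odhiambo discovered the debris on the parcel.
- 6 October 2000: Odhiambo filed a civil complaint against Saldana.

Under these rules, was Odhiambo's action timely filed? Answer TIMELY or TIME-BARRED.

TIMELY

The claim accrued on 1 June 2000 — the later of the 11 March 1999 act and the 1 June 2000 discovery.
Adding the 6 months base period to 1 June 2000 gives a deadline of 1 December 2000, before any tolling.
Odhiambo filed on 6 October 2000, before the 1 December 2000 deadline, so the action is timely.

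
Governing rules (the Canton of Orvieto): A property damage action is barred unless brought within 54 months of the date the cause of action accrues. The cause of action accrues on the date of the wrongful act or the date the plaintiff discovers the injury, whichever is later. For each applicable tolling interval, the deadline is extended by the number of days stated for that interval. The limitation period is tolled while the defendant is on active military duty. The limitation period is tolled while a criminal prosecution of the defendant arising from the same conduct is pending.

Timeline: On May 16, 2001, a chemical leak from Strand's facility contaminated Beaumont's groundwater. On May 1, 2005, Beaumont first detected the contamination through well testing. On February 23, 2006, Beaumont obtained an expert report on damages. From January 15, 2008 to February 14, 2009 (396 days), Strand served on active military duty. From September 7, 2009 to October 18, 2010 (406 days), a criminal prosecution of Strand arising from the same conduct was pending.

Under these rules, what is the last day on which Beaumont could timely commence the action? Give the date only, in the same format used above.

Taking the later of the act (May 16, 2001) and discovery (May 1, 2005), the claim accrued on May 1, 2005.
54 months from May 1, 2005 is November 1, 2009.
Because the defendant's active military service ran from January 15, 2008 to February 14, 2009, the deadline is extended by 396 days to December 2, 2010.
The pending criminal prosecution from September 7, 2009 to October 18, 2010 tolled the period for 406 days, extending the deadline to January 12, 2012.
None of the other events listed affects the running of the period under the stated rules.

January 12, 2012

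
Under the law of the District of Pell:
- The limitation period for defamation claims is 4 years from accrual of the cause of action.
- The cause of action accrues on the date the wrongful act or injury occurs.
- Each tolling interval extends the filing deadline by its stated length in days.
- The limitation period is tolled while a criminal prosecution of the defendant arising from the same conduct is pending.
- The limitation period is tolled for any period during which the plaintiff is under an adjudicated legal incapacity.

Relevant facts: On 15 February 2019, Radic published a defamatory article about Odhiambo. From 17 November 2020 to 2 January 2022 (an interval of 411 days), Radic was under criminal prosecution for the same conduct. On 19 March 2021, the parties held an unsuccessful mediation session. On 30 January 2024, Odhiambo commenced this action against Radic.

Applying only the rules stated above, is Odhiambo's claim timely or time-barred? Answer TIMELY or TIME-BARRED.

TIMELY

The cause of action accrued on 15 February 2019, the date of the act.
Adding the 4 years base period to 15 February 2019 gives a deadline of 15 February 2023, before any tolling.
The period was tolled for 411 days by the pending criminal prosecution (17 November 2020 to 2 January 2022), pushing the deadline to 1 April 2024.
Nothing else in the chronology tolls or restarts the period.
Odhiambo filed on 30 January 2024, before the 1 April 2024 deadline, so the action is timely.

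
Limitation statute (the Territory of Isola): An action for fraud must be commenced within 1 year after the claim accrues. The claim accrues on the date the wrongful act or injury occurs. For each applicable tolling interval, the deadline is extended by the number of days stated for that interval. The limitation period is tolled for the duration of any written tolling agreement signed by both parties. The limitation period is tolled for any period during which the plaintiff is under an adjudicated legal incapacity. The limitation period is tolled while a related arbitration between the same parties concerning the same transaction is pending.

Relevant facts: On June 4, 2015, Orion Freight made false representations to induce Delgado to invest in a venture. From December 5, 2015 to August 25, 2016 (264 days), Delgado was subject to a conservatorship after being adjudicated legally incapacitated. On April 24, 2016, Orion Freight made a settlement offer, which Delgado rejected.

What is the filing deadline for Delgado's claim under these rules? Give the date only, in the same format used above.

February 23, 2017

The claim accrued on June 4, 2015, when the wrongful act occurred.
The untolled deadline — 1 year after June 4, 2015 — is June 4, 2016.
Because the plaintiff's legal incapacity ran from December 5, 2015 to August 25, 2016, the deadline is extended by 264 days to February 23, 2017.
The other events in the timeline have no effect on the limitation period under the stated rules.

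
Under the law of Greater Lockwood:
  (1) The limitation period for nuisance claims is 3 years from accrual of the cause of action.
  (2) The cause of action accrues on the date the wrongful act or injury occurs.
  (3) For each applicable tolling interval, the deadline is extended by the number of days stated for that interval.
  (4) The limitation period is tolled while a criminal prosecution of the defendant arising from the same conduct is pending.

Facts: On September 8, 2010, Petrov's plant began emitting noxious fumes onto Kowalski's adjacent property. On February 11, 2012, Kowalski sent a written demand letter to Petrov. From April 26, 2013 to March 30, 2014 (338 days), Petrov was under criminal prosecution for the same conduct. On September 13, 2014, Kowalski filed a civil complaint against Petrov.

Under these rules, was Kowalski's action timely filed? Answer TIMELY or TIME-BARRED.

The cause of action accrued on September 8, 2010, the date of the act.
3 years from September 8, 2010 is September 8, 2013.
The pending criminal prosecution from April 26, 2013 to March 30, 2014 tolled the period for 338 days, extending the deadline to August 12, 2014.
The other events in the timeline have no effect on the limitation period under the stated rules.
Filing on September 13, 2014 missed the August 12, 2014 deadline — the action is time-barred.

TIME-BARRED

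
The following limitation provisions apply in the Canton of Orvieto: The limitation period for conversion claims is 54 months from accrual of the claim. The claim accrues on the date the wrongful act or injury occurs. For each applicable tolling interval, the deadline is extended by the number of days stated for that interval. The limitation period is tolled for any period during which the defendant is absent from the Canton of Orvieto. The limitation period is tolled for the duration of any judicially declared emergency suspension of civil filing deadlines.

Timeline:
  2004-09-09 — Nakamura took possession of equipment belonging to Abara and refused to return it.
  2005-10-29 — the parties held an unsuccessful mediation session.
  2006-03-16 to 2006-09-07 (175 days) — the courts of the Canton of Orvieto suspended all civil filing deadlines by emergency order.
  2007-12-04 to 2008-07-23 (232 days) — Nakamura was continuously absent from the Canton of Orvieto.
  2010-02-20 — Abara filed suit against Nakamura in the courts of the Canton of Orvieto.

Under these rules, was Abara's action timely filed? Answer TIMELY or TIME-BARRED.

The claim accrued on 2004-09-09, the date of the act.
54 months from 2004-09-09 is 2009-03-09.
The emergency suspension of filing deadlines from 2006-03-16 to 2006-09-07 tolled the period for 175 days, extending the deadline to 2009-08-31.
The defendant's absence from the jurisdiction from 2007-12-04 to 2008-07-23 tolled the period for 232 days, extending the deadline to 2010-04-20.
The other events in the timeline have no effect on the limitation period under the stated rules.
The 2010-02-20 filing precedes the 2010-04-20 deadline; the claim is timely.

TIMELY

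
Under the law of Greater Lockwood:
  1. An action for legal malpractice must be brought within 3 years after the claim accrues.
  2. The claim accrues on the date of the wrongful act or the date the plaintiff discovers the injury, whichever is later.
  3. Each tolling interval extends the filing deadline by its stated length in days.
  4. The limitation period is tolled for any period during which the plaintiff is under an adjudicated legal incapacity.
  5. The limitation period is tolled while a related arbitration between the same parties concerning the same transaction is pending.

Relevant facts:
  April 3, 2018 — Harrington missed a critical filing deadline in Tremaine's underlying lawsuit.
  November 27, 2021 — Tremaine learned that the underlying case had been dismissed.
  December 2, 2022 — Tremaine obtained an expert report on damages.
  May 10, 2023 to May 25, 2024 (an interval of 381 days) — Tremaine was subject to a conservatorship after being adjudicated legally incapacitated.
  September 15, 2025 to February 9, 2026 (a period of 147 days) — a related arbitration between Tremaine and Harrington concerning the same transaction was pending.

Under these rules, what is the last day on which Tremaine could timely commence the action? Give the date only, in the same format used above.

May 9, 2026

The claim accrued on November 27, 2021 — the later of the April 3, 2018 act and the November 27, 2021 discovery.
3 years from November 27, 2021 is November 27, 2024.
Because the plaintiff's legal incapacity ran from May 10, 2023 to May 25, 2024, the deadline is extended by 381 days to December 13, 2025.
Because the pending related arbitration ran from September 15, 2025 to February 9, 2026, the deadline is extended by 147 days to May 9, 2026.
The other events in the timeline have no effect on the limitation period under the stated rules.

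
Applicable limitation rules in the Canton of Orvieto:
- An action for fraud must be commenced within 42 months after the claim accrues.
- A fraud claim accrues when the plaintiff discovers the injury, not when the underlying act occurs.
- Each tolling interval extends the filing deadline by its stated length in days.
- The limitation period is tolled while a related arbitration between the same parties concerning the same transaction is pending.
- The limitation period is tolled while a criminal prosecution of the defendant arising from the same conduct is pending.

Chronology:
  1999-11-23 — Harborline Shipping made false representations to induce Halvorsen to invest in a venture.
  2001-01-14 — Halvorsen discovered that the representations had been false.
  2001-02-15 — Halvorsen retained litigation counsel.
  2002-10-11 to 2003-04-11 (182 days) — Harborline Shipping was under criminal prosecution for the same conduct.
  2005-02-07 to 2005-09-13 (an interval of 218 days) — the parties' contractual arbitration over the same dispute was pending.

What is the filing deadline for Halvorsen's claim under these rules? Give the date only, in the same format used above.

Accrual is tied to discovery, so the period began on 2001-01-14 rather than on 1999-11-23 when the act occurred.
The untolled deadline — 42 months after 2001-01-14 — is 2004-07-14.
The pending criminal prosecution from 2002-10-11 to 2003-04-11 tolled the period for 182 days, extending the deadline to 2005-01-12.
The pending related arbitration starting 2005-02-07 came too late — the period had run on 2005-01-12 — and so does not extend the deadline.
Nothing else in the chronology tolls or restarts the period.

2005-01-12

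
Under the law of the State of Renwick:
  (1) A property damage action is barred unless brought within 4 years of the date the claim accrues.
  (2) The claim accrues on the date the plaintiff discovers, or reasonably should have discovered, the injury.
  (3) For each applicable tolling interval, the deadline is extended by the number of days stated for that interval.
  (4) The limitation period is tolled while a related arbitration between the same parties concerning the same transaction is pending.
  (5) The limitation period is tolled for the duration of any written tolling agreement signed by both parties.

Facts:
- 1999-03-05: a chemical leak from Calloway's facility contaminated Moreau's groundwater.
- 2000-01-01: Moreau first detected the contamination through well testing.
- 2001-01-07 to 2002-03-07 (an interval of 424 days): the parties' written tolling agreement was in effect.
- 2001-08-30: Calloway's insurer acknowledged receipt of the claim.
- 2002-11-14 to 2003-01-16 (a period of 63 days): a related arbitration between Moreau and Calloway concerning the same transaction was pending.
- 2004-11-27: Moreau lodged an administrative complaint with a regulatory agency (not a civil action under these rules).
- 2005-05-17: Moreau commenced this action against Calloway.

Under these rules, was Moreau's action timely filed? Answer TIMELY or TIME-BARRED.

The claim did not accrue until Moreau discovered the injury on 2000-01-01; the 1999-03-05 act date does not start the clock under the stated rule.
Adding the 4 years base period to 2000-01-01 gives a deadline of 2004-01-01, before any tolling.
Because the written tolling agreement ran from 2001-01-07 to 2002-03-07, the deadline is extended by 424 days to 2005-02-28.
The period was tolled for 63 days by the pending related arbitration (2002-11-14 to 2003-01-16), pushing the deadline to 2005-05-02.
Nothing else in the chronology tolls or restarts the period.
The 2005-05-17 filing falls after the 2005-05-02 deadline; the claim is time-barred.

TIME-BARRED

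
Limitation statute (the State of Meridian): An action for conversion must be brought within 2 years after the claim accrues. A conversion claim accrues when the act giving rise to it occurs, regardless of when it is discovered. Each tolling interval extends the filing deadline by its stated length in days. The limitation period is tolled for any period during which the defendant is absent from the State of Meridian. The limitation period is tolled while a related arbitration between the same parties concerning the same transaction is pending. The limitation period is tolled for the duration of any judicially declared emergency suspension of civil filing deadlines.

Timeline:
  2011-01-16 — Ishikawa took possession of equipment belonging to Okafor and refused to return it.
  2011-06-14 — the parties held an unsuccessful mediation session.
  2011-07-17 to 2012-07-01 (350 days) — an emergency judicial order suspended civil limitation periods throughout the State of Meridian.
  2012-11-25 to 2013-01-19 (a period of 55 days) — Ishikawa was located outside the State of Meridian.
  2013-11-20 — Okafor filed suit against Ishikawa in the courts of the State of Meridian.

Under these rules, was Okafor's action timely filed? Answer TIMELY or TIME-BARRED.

The claim accrued on 2011-01-16, the date of the act.
The untolled deadline — 2 years after 2011-01-16 — is 2013-01-16.
The emergency suspension of filing deadlines from 2011-07-17 to 2012-07-01 tolled the period for 350 days, extending the deadline to 2014-01-01.
The defendant's absence from the jurisdiction from 2012-11-25 to 2013-01-19 tolled the period for 55 days, extending the deadline to 2014-02-25.
None of the other events listed affects the running of the period under the stated rules.
The 2013-11-20 filing precedes the 2014-02-25 deadline; the claim is timely.

TIMELY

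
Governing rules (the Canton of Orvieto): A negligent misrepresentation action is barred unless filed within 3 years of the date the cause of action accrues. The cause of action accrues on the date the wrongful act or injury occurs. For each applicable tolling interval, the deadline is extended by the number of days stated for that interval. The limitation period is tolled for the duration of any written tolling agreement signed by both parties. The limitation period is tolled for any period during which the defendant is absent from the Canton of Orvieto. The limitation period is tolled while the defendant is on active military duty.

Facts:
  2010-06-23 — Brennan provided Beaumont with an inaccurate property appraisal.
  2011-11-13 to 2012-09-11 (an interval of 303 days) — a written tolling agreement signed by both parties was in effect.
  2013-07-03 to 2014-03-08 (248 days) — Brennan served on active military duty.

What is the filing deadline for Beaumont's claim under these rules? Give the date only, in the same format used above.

2014-12-26

The limitation period began to run on 2010-06-23.
3 years from 2010-06-23 is 2013-06-23.
Because the written tolling agreement ran from 2011-11-13 to 2012-09-11, the deadline is extended by 303 days to 2014-04-22.
Because the defendant's active military service ran from 2013-07-03 to 2014-03-08, the deadline is extended by 248 days to 2014-12-26.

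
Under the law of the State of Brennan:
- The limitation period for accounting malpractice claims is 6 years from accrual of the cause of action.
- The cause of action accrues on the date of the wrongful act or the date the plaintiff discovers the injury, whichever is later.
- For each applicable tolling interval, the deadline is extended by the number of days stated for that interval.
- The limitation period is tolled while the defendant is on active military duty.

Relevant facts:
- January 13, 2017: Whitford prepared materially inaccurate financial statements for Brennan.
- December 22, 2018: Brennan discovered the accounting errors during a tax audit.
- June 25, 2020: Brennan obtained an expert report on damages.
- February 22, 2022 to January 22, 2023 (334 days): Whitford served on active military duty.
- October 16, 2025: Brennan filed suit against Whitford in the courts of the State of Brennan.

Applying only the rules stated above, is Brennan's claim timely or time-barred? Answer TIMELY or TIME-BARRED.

Because discovery on December 22, 2018 post-dates the January 13, 2017 act, accrual under the later-of rule falls on December 22, 2018.
The untolled deadline — 6 years after December 22, 2018 — is December 22, 2024.
Because the defendant's active military service ran from February 22, 2022 to January 22, 2023, the deadline is extended by 334 days to November 21, 2025.
Nothing else in the chronology tolls or restarts the period.
Filing on October 16, 2025 beat the November 21, 2025 deadline — the action is timely.

TIMELY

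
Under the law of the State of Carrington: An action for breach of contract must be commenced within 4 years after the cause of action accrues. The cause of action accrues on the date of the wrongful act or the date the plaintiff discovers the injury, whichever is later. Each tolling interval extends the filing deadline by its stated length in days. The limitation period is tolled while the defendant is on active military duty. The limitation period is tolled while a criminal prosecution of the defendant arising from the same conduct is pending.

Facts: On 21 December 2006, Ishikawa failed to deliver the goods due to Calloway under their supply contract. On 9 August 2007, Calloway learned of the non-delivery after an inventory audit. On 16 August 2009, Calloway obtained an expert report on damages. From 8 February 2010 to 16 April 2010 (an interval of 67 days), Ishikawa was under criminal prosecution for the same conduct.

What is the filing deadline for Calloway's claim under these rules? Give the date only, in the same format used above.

The claim accrued on 9 August 2007 — the later of the 21 December 2006 act and the 9 August 2007 discovery.
4 years from 9 August 2007 is 9 August 2011.
The pending criminal prosecution from 8 February 2010 to 16 April 2010 tolled the period for 67 days, extending the deadline to 15 October 2011.
None of the other events listed affects the running of the period under the stated rules.

15 October 2011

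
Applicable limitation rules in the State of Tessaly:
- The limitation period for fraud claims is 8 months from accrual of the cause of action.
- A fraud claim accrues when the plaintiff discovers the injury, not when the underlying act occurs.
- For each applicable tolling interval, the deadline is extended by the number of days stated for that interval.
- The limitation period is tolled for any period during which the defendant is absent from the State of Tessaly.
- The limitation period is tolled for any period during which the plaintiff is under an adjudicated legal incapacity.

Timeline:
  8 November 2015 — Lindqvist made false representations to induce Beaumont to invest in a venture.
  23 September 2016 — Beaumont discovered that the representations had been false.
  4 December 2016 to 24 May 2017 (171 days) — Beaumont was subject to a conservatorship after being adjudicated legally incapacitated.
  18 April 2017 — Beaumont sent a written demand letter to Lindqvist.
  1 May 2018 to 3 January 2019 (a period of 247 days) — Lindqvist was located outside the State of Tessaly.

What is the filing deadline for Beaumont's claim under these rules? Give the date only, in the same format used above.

10 November 2017

The claim did not accrue until Beaumont discovered the injury on 23 September 2016; the 8 November 2015 act date does not start the clock under the stated rule.
Adding the 8 months base period to 23 September 2016 gives a deadline of 23 May 2017, before any tolling.
The plaintiff's legal incapacity from 4 December 2016 to 24 May 2017 tolled the period for 171 days, extending the deadline to 10 November 2017.
By the time the defendant's absence from the jurisdiction began on 1 May 2018, the limitation period had already expired on 10 November 2017; that interval cannot revive it.
None of the other events listed affects the running of the period under the stated rules.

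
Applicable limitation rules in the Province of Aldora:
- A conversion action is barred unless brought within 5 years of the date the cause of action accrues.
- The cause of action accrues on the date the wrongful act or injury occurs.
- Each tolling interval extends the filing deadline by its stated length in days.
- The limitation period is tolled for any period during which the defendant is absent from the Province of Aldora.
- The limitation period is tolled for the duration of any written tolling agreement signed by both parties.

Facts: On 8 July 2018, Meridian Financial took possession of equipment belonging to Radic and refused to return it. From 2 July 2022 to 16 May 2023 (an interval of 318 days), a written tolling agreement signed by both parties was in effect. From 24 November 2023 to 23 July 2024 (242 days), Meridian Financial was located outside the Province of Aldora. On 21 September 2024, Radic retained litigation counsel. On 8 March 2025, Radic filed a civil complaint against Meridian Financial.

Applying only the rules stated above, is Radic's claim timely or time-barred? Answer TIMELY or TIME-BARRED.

The claim accrued on 8 July 2018, when the wrongful act occurred.
5 years from 8 July 2018 is 8 July 2023.
The written tolling agreement from 2 July 2022 to 16 May 2023 tolled the period for 318 days, extending the deadline to 21 May 2024.
The defendant's absence from the jurisdiction from 24 November 2023 to 23 July 2024 tolled the period for 242 days, extending the deadline to 18 January 2025.
The other events in the timeline have no effect on the limitation period under the stated rules.
Radic filed on 8 March 2025, after the 18 January 2025 deadline, so the action is time-barred.

TIME-BARRED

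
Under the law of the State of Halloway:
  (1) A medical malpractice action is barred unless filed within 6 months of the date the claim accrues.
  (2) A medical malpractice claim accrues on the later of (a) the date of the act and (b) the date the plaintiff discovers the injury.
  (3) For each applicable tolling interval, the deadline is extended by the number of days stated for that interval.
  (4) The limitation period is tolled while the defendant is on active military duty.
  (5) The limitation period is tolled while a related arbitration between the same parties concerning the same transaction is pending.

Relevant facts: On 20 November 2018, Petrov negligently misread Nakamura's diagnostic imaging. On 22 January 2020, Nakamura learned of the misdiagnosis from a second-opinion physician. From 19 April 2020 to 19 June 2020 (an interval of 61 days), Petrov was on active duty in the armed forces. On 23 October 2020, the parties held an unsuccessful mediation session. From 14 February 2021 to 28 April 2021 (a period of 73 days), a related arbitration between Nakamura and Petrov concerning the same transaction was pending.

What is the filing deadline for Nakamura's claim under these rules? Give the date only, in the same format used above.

21 September 2020

The claim accrued on 22 January 2020 — the later of the 20 November 2018 act and the 22 January 2020 discovery.
The untolled deadline — 6 months after 22 January 2020 — is 22 July 2020.
The defendant's active military service from 19 April 2020 to 19 June 2020 tolled the period for 61 days, extending the deadline to 21 September 2020.
The pending related arbitration from 14 February 2021 to 28 April 2021 began after the period had already run on 21 September 2020, so it has no tolling effect.
None of the other events listed affects the running of the period under the stated rules.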